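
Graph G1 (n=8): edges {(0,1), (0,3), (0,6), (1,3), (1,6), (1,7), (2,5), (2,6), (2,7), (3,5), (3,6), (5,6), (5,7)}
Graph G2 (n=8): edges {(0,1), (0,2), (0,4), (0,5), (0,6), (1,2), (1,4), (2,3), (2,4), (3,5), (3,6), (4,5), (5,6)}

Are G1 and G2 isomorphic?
Yes, isomorphic

The graphs are isomorphic.
One valid mapping φ: V(G1) → V(G2): 0→1, 1→2, 2→6, 3→4, 4→7, 5→5, 6→0, 7→3

Verify φ preserves adjacency — for each edge of G1, its image is an edge of G2:
  (0,1) → (φ(0),φ(1)) = (1,2) ∈ E(G2) ✓
  (0,3) → (φ(0),φ(3)) = (1,4) ∈ E(G2) ✓
  (0,6) → (φ(0),φ(6)) = (0,1) ∈ E(G2) ✓
  (1,3) → (φ(1),φ(3)) = (2,4) ∈ E(G2) ✓
  (1,6) → (φ(1),φ(6)) = (0,2) ∈ E(G2) ✓
  (1,7) → (φ(1),φ(7)) = (2,3) ∈ E(G2) ✓
  (2,5) → (φ(2),φ(5)) = (5,6) ∈ E(G2) ✓
  (2,6) → (φ(2),φ(6)) = (0,6) ∈ E(G2) ✓
  (2,7) → (φ(2),φ(7)) = (3,6) ∈ E(G2) ✓
  (3,5) → (φ(3),φ(5)) = (4,5) ∈ E(G2) ✓
  (3,6) → (φ(3),φ(6)) = (0,4) ∈ E(G2) ✓
  (5,6) → (φ(5),φ(6)) = (0,5) ∈ E(G2) ✓
  (5,7) → (φ(5),φ(7)) = (3,5) ∈ E(G2) ✓
All 13 edges of G1 map to edges of G2, and |E(G1)| = |E(G2)| = 13, so φ is a bijection on edges as well as vertices. Hence G1 ≅ G2.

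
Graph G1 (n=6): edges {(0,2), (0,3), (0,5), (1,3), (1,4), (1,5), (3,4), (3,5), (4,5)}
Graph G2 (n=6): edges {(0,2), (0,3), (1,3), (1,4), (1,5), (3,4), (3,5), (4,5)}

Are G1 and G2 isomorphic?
No, not isomorphic

The graphs are NOT isomorphic.

Counting edges: G1 has 9 edge(s); G2 has 8 edge(s).
Edge count is an isomorphism invariant (a bijection on vertices induces a bijection on edges), so differing edge counts rule out isomorphism.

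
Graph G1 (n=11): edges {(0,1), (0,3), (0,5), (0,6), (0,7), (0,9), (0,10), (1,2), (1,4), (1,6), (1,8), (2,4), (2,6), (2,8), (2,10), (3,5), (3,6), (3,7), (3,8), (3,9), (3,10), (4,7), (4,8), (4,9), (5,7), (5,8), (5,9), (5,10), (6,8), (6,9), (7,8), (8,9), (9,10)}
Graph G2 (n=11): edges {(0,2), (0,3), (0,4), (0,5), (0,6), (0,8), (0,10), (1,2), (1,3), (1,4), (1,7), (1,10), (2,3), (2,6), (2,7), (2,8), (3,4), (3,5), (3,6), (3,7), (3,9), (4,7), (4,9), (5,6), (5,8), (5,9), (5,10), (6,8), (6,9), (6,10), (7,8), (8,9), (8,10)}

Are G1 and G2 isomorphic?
Yes, isomorphic

The graphs are isomorphic.
One valid mapping φ: V(G1) → V(G2): 0→8, 1→7, 2→1, 3→6, 4→4, 5→5, 6→2, 7→9, 8→3, 9→0, 10→10

Verify φ preserves adjacency — for each edge of G1, its image is an edge of G2:
  (0,1) → (φ(0),φ(1)) = (7,8) ∈ E(G2) ✓
  (0,3) → (φ(0),φ(3)) = (6,8) ∈ E(G2) ✓
  (0,5) → (φ(0),φ(5)) = (5,8) ∈ E(G2) ✓
  (0,6) → (φ(0),φ(6)) = (2,8) ∈ E(G2) ✓
  (0,7) → (φ(0),φ(7)) = (8,9) ∈ E(G2) ✓
  (0,9) → (φ(0),φ(9)) = (0,8) ∈ E(G2) ✓
  (0,10) → (φ(0),φ(10)) = (8,10) ∈ E(G2) ✓
  (1,2) → (φ(1),φ(2)) = (1,7) ∈ E(G2) ✓
  (1,4) → (φ(1),φ(4)) = (4,7) ∈ E(G2) ✓
  (1,6) → (φ(1),φ(6)) = (2,7) ∈ E(G2) ✓
  (1,8) → (φ(1),φ(8)) = (3,7) ∈ E(G2) ✓
  (2,4) → (φ(2),φ(4)) = (1,4) ∈ E(G2) ✓
  (2,6) → (φ(2),φ(6)) = (1,2) ∈ E(G2) ✓
  (2,8) → (φ(2),φ(8)) = (1,3) ∈ E(G2) ✓
  (2,10) → (φ(2),φ(10)) = (1,10) ∈ E(G2) ✓
  (3,5) → (φ(3),φ(5)) = (5,6) ∈ E(G2) ✓
  (3,6) → (φ(3),φ(6)) = (2,6) ∈ E(G2) ✓
  (3,7) → (φ(3),φ(7)) = (6,9) ∈ E(G2) ✓
  (3,8) → (φ(3),φ(8)) = (3,6) ∈ E(G2) ✓
  (3,9) → (φ(3),φ(9)) = (0,6) ∈ E(G2) ✓
  (3,10) → (φ(3),φ(10)) = (6,10) ∈ E(G2) ✓
  (4,7) → (φ(4),φ(7)) = (4,9) ∈ E(G2) ✓
  (4,8) → (φ(4),φ(8)) = (3,4) ∈ E(G2) ✓
  (4,9) → (φ(4),φ(9)) = (0,4) ∈ E(G2) ✓
  (5,7) → (φ(5),φ(7)) = (5,9) ∈ E(G2) ✓
  (5,8) → (φ(5),φ(8)) = (3,5) ∈ E(G2) ✓
  (5,9) → (φ(5),φ(9)) = (0,5) ∈ E(G2) ✓
  (5,10) → (φ(5),φ(10)) = (5,10) ∈ E(G2) ✓
  (6,8) → (φ(6),φ(8)) = (2,3) ∈ E(G2) ✓
  (6,9) → (φ(6),φ(9)) = (0,2) ∈ E(G2) ✓
  (7,8) → (φ(7),φ(8)) = (3,9) ∈ E(G2) ✓
  (8,9) → (φ(8),φ(9)) = (0,3) ∈ E(G2) ✓
  (9,10) → (φ(9),φ(10)) = (0,10) ∈ E(G2) ✓
All 33 edges of G1 map to edges of G2, and |E(G1)| = |E(G2)| = 33, so φ is a bijection on edges as well as vertices. Hence G1 ≅ G2.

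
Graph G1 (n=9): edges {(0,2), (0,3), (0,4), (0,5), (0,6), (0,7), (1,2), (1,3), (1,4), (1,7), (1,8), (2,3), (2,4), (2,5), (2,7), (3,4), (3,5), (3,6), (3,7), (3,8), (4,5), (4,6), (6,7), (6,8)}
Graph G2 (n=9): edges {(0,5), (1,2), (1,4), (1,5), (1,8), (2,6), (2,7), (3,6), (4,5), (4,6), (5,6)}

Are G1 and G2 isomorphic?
No, not isomorphic

The graphs are NOT isomorphic.

Degrees in G1: deg(0)=6, deg(1)=5, deg(2)=6, deg(3)=8, deg(4)=6, deg(5)=4, deg(6)=5, deg(7)=5, deg(8)=3.
Sorted degree sequence of G1: [8, 6, 6, 6, 5, 5, 5, 4, 3].
Degrees in G2: deg(0)=1, deg(1)=4, deg(2)=3, deg(3)=1, deg(4)=3, deg(5)=4, deg(6)=4, deg(7)=1, deg(8)=1.
Sorted degree sequence of G2: [4, 4, 4, 3, 3, 1, 1, 1, 1].
The (sorted) degree sequence is an isomorphism invariant, so since G1 and G2 have different degree sequences they cannot be isomorphic.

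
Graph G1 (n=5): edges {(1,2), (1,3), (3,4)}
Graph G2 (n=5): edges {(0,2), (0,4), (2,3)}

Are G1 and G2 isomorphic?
Yes, isomorphic

The graphs are isomorphic.
One valid mapping φ: V(G1) → V(G2): 0→1, 1→0, 2→4, 3→2, 4→3

Verify φ preserves adjacency — for each edge of G1, its image is an edge of G2:
  (1,2) → (φ(1),φ(2)) = (0,4) ∈ E(G2) ✓
  (1,3) → (φ(1),φ(3)) = (0,2) ∈ E(G2) ✓
  (3,4) → (φ(3),φ(4)) = (2,3) ∈ E(G2) ✓
All 3 edges of G1 map to edges of G2, and |E(G1)| = |E(G2)| = 3, so φ is a bijection on edges as well as vertices. Hence G1 ≅ G2.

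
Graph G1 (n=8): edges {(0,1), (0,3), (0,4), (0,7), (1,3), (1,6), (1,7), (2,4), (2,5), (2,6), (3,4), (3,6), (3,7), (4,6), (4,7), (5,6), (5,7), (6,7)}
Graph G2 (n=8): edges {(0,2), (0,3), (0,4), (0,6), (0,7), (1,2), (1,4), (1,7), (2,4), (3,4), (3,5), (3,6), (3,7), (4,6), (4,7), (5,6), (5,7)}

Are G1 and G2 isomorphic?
No, not isomorphic

The graphs are NOT isomorphic.

Counting triangles (3-cliques): G1 has 15, G2 has 12.
Triangle count is an isomorphism invariant, so differing triangle counts rule out isomorphism.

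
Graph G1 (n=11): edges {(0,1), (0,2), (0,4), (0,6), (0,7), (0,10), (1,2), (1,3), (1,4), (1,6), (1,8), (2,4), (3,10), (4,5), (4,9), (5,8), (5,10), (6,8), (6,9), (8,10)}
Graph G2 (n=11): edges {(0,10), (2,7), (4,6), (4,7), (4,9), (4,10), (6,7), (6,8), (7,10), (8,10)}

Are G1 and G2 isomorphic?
No, not isomorphic

The graphs are NOT isomorphic.

Connected components of G1: 1 component(s) with vertex sets [[0, 1, 2, 3, 4, 5, 6, 7, 8, 9, 10]], sizes [11].
Connected components of G2: 4 component(s) with vertex sets [[1], [3], [5], [0, 2, 4, 6, 7, 8, 9, 10]], sizes [1, 1, 1, 8].
The number of connected components (and the multiset of component sizes) is an isomorphism invariant — an isomorphism maps each component of G1 bijectively onto a component of G2. Since G1 has 1 component(s) and G2 has 4, they cannot be isomorphic.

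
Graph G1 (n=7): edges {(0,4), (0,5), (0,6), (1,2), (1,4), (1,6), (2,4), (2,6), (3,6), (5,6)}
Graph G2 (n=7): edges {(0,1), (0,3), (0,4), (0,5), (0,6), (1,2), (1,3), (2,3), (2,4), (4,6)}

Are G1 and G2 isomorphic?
Yes, isomorphic

The graphs are isomorphic.
One valid mapping φ: V(G1) → V(G2): 0→4, 1→3, 2→1, 3→5, 4→2, 5→6, 6→0

Verify φ preserves adjacency — for each edge of G1, its image is an edge of G2:
  (0,4) → (φ(0),φ(4)) = (2,4) ∈ E(G2) ✓
  (0,5) → (φ(0),φ(5)) = (4,6) ∈ E(G2) ✓
  (0,6) → (φ(0),φ(6)) = (0,4) ∈ E(G2) ✓
  (1,2) → (φ(1),φ(2)) = (1,3) ∈ E(G2) ✓
  (1,4) → (φ(1),φ(4)) = (2,3) ∈ E(G2) ✓
  (1,6) → (φ(1),φ(6)) = (0,3) ∈ E(G2) ✓
  (2,4) → (φ(2),φ(4)) = (1,2) ∈ E(G2) ✓
  (2,6) → (φ(2),φ(6)) = (0,1) ∈ E(G2) ✓
  (3,6) → (φ(3),φ(6)) = (0,5) ∈ E(G2) ✓
  (5,6) → (φ(5),φ(6)) = (0,6) ∈ E(G2) ✓
All 10 edges of G1 map to edges of G2, and |E(G1)| = |E(G2)| = 10, so φ is a bijection on edges as well as vertices. Hence G1 ≅ G2.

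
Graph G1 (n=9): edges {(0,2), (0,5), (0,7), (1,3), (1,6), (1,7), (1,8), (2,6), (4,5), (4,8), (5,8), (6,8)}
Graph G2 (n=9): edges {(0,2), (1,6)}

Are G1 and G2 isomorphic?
No, not isomorphic

The graphs are NOT isomorphic.

Connected components of G1: 1 component(s) with vertex sets [[0, 1, 2, 3, 4, 5, 6, 7, 8]], sizes [9].
Connected components of G2: 7 component(s) with vertex sets [[3], [4], [5], [7], [8], [0, 2], [1, 6]], sizes [1, 1, 1, 1, 1, 2, 2].
The number of connected components (and the multiset of component sizes) is an isomorphism invariant — an isomorphism maps each component of G1 bijectively onto a component of G2. Since G1 has 1 component(s) and G2 has 7, they cannot be isomorphic.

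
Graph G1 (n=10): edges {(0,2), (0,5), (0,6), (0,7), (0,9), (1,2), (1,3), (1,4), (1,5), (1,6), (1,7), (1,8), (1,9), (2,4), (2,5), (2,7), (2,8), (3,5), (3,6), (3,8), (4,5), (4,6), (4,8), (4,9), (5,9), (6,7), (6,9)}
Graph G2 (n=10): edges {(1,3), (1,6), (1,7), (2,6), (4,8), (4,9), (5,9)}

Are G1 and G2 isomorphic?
No, not isomorphic

The graphs are NOT isomorphic.

Connected components of G1: 1 component(s) with vertex sets [[0, 1, 2, 3, 4, 5, 6, 7, 8, 9]], sizes [10].
Connected components of G2: 3 component(s) with vertex sets [[0], [4, 5, 8, 9], [1, 2, 3, 6, 7]], sizes [1, 4, 5].
The number of connected components (and the multiset of component sizes) is an isomorphism invariant — an isomorphism maps each component of G1 bijectively onto a component of G2. Since G1 has 1 component(s) and G2 has 3, they cannot be isomorphic.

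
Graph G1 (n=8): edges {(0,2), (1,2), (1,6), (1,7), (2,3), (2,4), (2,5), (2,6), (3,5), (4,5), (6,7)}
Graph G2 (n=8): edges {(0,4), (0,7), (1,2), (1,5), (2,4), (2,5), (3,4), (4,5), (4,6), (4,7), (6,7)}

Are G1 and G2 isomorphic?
Yes, isomorphic

The graphs are isomorphic.
One valid mapping φ: V(G1) → V(G2): 0→3, 1→2, 2→4, 3→6, 4→0, 5→7, 6→5, 7→1

Verify φ preserves adjacency — for each edge of G1, its image is an edge of G2:
  (0,2) → (φ(0),φ(2)) = (3,4) ∈ E(G2) ✓
  (1,2) → (φ(1),φ(2)) = (2,4) ∈ E(G2) ✓
  (1,6) → (φ(1),φ(6)) = (2,5) ∈ E(G2) ✓
  (1,7) → (φ(1),φ(7)) = (1,2) ∈ E(G2) ✓
  (2,3) → (φ(2),φ(3)) = (4,6) ∈ E(G2) ✓
  (2,4) → (φ(2),φ(4)) = (0,4) ∈ E(G2) ✓
  (2,5) → (φ(2),φ(5)) = (4,7) ∈ E(G2) ✓
  (2,6) → (φ(2),φ(6)) = (4,5) ∈ E(G2) ✓
  (3,5) → (φ(3),φ(5)) = (6,7) ∈ E(G2) ✓
  (4,5) → (φ(4),φ(5)) = (0,7) ∈ E(G2) ✓
  (6,7) → (φ(6),φ(7)) = (1,5) ∈ E(G2) ✓
All 11 edges of G1 map to edges of G2, and |E(G1)| = |E(G2)| = 11, so φ is a bijection on edges as well as vertices. Hence G1 ≅ G2.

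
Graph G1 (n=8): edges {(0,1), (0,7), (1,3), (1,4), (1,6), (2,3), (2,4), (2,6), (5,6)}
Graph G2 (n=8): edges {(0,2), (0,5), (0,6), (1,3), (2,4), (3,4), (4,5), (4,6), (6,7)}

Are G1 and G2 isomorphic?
Yes, isomorphic

The graphs are isomorphic.
One valid mapping φ: V(G1) → V(G2): 0→3, 1→4, 2→0, 3→2, 4→5, 5→7, 6→6, 7→1

Verify φ preserves adjacency — for each edge of G1, its image is an edge of G2:
  (0,1) → (φ(0),φ(1)) = (3,4) ∈ E(G2) ✓
  (0,7) → (φ(0),φ(7)) = (1,3) ∈ E(G2) ✓
  (1,3) → (φ(1),φ(3)) = (2,4) ∈ E(G2) ✓
  (1,4) → (φ(1),φ(4)) = (4,5) ∈ E(G2) ✓
  (1,6) → (φ(1),φ(6)) = (4,6) ∈ E(G2) ✓
  (2,3) → (φ(2),φ(3)) = (0,2) ∈ E(G2) ✓
  (2,4) → (φ(2),φ(4)) = (0,5) ∈ E(G2) ✓
  (2,6) → (φ(2),φ(6)) = (0,6) ∈ E(G2) ✓
  (5,6) → (φ(5),φ(6)) = (6,7) ∈ E(G2) ✓
All 9 edges of G1 map to edges of G2, and |E(G1)| = |E(G2)| = 9, so φ is a bijection on edges as well as vertices. Hence G1 ≅ G2.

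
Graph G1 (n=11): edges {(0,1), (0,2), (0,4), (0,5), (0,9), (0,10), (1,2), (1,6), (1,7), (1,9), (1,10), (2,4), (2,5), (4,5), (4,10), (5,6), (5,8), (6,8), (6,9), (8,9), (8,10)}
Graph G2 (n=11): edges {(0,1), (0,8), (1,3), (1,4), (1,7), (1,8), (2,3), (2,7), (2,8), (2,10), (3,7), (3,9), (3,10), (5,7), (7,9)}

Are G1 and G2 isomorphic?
No, not isomorphic

The graphs are NOT isomorphic.

Degrees in G1: deg(0)=6, deg(1)=6, deg(2)=4, deg(3)=0, deg(4)=4, deg(5)=5, deg(6)=4, deg(7)=1, deg(8)=4, deg(9)=4, deg(10)=4.
Sorted degree sequence of G1: [6, 6, 5, 4, 4, 4, 4, 4, 4, 1, 0].
Degrees in G2: deg(0)=2, deg(1)=5, deg(2)=4, deg(3)=5, deg(4)=1, deg(5)=1, deg(6)=0, deg(7)=5, deg(8)=3, deg(9)=2, deg(10)=2.
Sorted degree sequence of G2: [5, 5, 5, 4, 3, 2, 2, 2, 1, 1, 0].
The (sorted) degree sequence is an isomorphism invariant, so since G1 and G2 have different degree sequences they cannot be isomorphic.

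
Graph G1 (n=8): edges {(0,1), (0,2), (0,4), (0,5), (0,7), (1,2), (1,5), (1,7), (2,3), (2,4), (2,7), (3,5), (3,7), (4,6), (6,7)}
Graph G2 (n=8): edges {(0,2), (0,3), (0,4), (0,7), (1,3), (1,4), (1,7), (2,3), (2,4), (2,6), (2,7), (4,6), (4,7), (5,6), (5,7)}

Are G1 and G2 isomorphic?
Yes, isomorphic

The graphs are isomorphic.
One valid mapping φ: V(G1) → V(G2): 0→2, 1→0, 2→4, 3→1, 4→6, 5→3, 6→5, 7→7

Verify φ preserves adjacency — for each edge of G1, its image is an edge of G2:
  (0,1) → (φ(0),φ(1)) = (0,2) ∈ E(G2) ✓
  (0,2) → (φ(0),φ(2)) = (2,4) ∈ E(G2) ✓
  (0,4) → (φ(0),φ(4)) = (2,6) ∈ E(G2) ✓
  (0,5) → (φ(0),φ(5)) = (2,3) ∈ E(G2) ✓
  (0,7) → (φ(0),φ(7)) = (2,7) ∈ E(G2) ✓
  (1,2) → (φ(1),φ(2)) = (0,4) ∈ E(G2) ✓
  (1,5) → (φ(1),φ(5)) = (0,3) ∈ E(G2) ✓
  (1,7) → (φ(1),φ(7)) = (0,7) ∈ E(G2) ✓
  (2,3) → (φ(2),φ(3)) = (1,4) ∈ E(G2) ✓
  (2,4) → (φ(2),φ(4)) = (4,6) ∈ E(G2) ✓
  (2,7) → (φ(2),φ(7)) = (4,7) ∈ E(G2) ✓
  (3,5) → (φ(3),φ(5)) = (1,3) ∈ E(G2) ✓
  (3,7) → (φ(3),φ(7)) = (1,7) ∈ E(G2) ✓
  (4,6) → (φ(4),φ(6)) = (5,6) ∈ E(G2) ✓
  (6,7) → (φ(6),φ(7)) = (5,7) ∈ E(G2) ✓
All 15 edges of G1 map to edges of G2, and |E(G1)| = |E(G2)| = 15, so φ is a bijection on edges as well as vertices. Hence G1 ≅ G2.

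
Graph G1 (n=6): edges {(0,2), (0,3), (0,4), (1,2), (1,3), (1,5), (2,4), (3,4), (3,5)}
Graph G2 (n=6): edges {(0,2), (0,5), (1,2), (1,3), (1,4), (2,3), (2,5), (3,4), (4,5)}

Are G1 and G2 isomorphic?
Yes, isomorphic

The graphs are isomorphic.
One valid mapping φ: V(G1) → V(G2): 0→3, 1→5, 2→4, 3→2, 4→1, 5→0

Verify φ preserves adjacency — for each edge of G1, its image is an edge of G2:
  (0,2) → (φ(0),φ(2)) = (3,4) ∈ E(G2) ✓
  (0,3) → (φ(0),φ(3)) = (2,3) ∈ E(G2) ✓
  (0,4) → (φ(0),φ(4)) = (1,3) ∈ E(G2) ✓
  (1,2) → (φ(1),φ(2)) = (4,5) ∈ E(G2) ✓
  (1,3) → (φ(1),φ(3)) = (2,5) ∈ E(G2) ✓
  (1,5) → (φ(1),φ(5)) = (0,5) ∈ E(G2) ✓
  (2,4) → (φ(2),φ(4)) = (1,4) ∈ E(G2) ✓
  (3,4) → (φ(3),φ(4)) = (1,2) ∈ E(G2) ✓
  (3,5) → (φ(3),φ(5)) = (0,2) ∈ E(G2) ✓
All 9 edges of G1 map to edges of G2, and |E(G1)| = |E(G2)| = 9, so φ is a bijection on edges as well as vertices. Hence G1 ≅ G2.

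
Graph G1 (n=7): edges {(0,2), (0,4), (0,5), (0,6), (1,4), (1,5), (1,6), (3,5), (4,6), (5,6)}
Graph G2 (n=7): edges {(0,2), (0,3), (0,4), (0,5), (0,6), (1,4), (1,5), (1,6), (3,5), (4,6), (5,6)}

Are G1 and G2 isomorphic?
No, not isomorphic

The graphs are NOT isomorphic.

Counting edges: G1 has 10 edge(s); G2 has 11 edge(s).
Edge count is an isomorphism invariant (a bijection on vertices induces a bijection on edges), so differing edge counts rule out isomorphism.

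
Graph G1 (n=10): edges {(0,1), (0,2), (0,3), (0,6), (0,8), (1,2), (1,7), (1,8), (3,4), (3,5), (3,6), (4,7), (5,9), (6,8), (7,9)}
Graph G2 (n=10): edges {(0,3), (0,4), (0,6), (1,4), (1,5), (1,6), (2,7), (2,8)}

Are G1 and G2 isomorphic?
No, not isomorphic

The graphs are NOT isomorphic.

Connected components of G1: 1 component(s) with vertex sets [[0, 1, 2, 3, 4, 5, 6, 7, 8, 9]], sizes [10].
Connected components of G2: 3 component(s) with vertex sets [[9], [2, 7, 8], [0, 1, 3, 4, 5, 6]], sizes [1, 3, 6].
The number of connected components (and the multiset of component sizes) is an isomorphism invariant — an isomorphism maps each component of G1 bijectively onto a component of G2. Since G1 has 1 component(s) and G2 has 3, they cannot be isomorphic.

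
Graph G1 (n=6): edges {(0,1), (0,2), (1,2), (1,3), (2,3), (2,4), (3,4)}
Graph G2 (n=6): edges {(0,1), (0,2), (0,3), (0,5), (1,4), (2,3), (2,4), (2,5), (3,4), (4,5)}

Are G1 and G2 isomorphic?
No, not isomorphic

The graphs are NOT isomorphic.

Counting triangles (3-cliques): G1 has 3, G2 has 4.
Triangle count is an isomorphism invariant, so differing triangle counts rule out isomorphism.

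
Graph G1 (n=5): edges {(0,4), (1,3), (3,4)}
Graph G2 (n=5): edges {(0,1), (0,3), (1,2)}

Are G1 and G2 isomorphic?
Yes, isomorphic

The graphs are isomorphic.
One valid mapping φ: V(G1) → V(G2): 0→2, 1→3, 2→4, 3→0, 4→1

Verify φ preserves adjacency — for each edge of G1, its image is an edge of G2:
  (0,4) → (φ(0),φ(4)) = (1,2) ∈ E(G2) ✓
  (1,3) → (φ(1),φ(3)) = (0,3) ∈ E(G2) ✓
  (3,4) → (φ(3),φ(4)) = (0,1) ∈ E(G2) ✓
All 3 edges of G1 map to edges of G2, and |E(G1)| = |E(G2)| = 3, so φ is a bijection on edges as well as vertices. Hence G1 ≅ G2.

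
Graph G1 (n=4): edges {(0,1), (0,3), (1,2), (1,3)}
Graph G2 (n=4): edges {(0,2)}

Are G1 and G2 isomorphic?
No, not isomorphic

The graphs are NOT isomorphic.

Counting triangles (3-cliques): G1 has 1, G2 has 0.
Triangle count is an isomorphism invariant, so differing triangle counts rule out isomorphism.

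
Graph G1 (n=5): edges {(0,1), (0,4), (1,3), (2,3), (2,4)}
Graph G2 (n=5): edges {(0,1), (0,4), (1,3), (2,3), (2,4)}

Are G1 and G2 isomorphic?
Yes, isomorphic

The graphs are isomorphic.
One valid mapping φ: V(G1) → V(G2): 0→4, 1→2, 2→1, 3→3, 4→0

Verify φ preserves adjacency — for each edge of G1, its image is an edge of G2:
  (0,1) → (φ(0),φ(1)) = (2,4) ∈ E(G2) ✓
  (0,4) → (φ(0),φ(4)) = (0,4) ∈ E(G2) ✓
  (1,3) → (φ(1),φ(3)) = (2,3) ∈ E(G2) ✓
  (2,3) → (φ(2),φ(3)) = (1,3) ∈ E(G2) ✓
  (2,4) → (φ(2),φ(4)) = (0,1) ∈ E(G2) ✓
All 5 edges of G1 map to edges of G2, and |E(G1)| = |E(G2)| = 5, so φ is a bijection on edges as well as vertices. Hence G1 ≅ G2.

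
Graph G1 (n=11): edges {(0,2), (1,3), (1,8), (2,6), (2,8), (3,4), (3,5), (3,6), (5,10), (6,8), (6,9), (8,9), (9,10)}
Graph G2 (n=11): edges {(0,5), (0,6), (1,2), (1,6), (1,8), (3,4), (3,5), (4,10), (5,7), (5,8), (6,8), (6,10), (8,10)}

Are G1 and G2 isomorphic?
Yes, isomorphic

The graphs are isomorphic.
One valid mapping φ: V(G1) → V(G2): 0→2, 1→0, 2→1, 3→5, 4→7, 5→3, 6→8, 7→9, 8→6, 9→10, 10→4

Verify φ preserves adjacency — for each edge of G1, its image is an edge of G2:
  (0,2) → (φ(0),φ(2)) = (1,2) ∈ E(G2) ✓
  (1,3) → (φ(1),φ(3)) = (0,5) ∈ E(G2) ✓
  (1,8) → (φ(1),φ(8)) = (0,6) ∈ E(G2) ✓
  (2,6) → (φ(2),φ(6)) = (1,8) ∈ E(G2) ✓
  (2,8) → (φ(2),φ(8)) = (1,6) ∈ E(G2) ✓
  (3,4) → (φ(3),φ(4)) = (5,7) ∈ E(G2) ✓
  (3,5) → (φ(3),φ(5)) = (3,5) ∈ E(G2) ✓
  (3,6) → (φ(3),φ(6)) = (5,8) ∈ E(G2) ✓
  (5,10) → (φ(5),φ(10)) = (3,4) ∈ E(G2) ✓
  (6,8) → (φ(6),φ(8)) = (6,8) ∈ E(G2) ✓
  (6,9) → (φ(6),φ(9)) = (8,10) ∈ E(G2) ✓
  (8,9) → (φ(8),φ(9)) = (6,10) ∈ E(G2) ✓
  (9,10) → (φ(9),φ(10)) = (4,10) ∈ E(G2) ✓
All 13 edges of G1 map to edges of G2, and |E(G1)| = |E(G2)| = 13, so φ is a bijection on edges as well as vertices. Hence G1 ≅ G2.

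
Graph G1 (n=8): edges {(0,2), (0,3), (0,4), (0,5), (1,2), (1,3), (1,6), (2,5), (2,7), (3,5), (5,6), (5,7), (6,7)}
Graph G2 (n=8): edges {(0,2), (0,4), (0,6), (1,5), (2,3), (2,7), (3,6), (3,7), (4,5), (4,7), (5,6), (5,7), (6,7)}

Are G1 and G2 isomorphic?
Yes, isomorphic

The graphs are isomorphic.
One valid mapping φ: V(G1) → V(G2): 0→5, 1→0, 2→6, 3→4, 4→1, 5→7, 6→2, 7→3

Verify φ preserves adjacency — for each edge of G1, its image is an edge of G2:
  (0,2) → (φ(0),φ(2)) = (5,6) ∈ E(G2) ✓
  (0,3) → (φ(0),φ(3)) = (4,5) ∈ E(G2) ✓
  (0,4) → (φ(0),φ(4)) = (1,5) ∈ E(G2) ✓
  (0,5) → (φ(0),φ(5)) = (5,7) ∈ E(G2) ✓
  (1,2) → (φ(1),φ(2)) = (0,6) ∈ E(G2) ✓
  (1,3) → (φ(1),φ(3)) = (0,4) ∈ E(G2) ✓
  (1,6) → (φ(1),φ(6)) = (0,2) ∈ E(G2) ✓
  (2,5) → (φ(2),φ(5)) = (6,7) ∈ E(G2) ✓
  (2,7) → (φ(2),φ(7)) = (3,6) ∈ E(G2) ✓
  (3,5) → (φ(3),φ(5)) = (4,7) ∈ E(G2) ✓
  (5,6) → (φ(5),φ(6)) = (2,7) ∈ E(G2) ✓
  (5,7) → (φ(5),φ(7)) = (3,7) ∈ E(G2) ✓
  (6,7) → (φ(6),φ(7)) = (2,3) ∈ E(G2) ✓
All 13 edges of G1 map to edges of G2, and |E(G1)| = |E(G2)| = 13, so φ is a bijection on edges as well as vertices. Hence G1 ≅ G2.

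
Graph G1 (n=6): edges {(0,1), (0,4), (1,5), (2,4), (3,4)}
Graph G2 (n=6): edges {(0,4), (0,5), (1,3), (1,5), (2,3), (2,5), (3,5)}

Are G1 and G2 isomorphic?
No, not isomorphic

The graphs are NOT isomorphic.

Counting triangles (3-cliques): G1 has 0, G2 has 2.
Triangle count is an isomorphism invariant, so differing triangle counts rule out isomorphism.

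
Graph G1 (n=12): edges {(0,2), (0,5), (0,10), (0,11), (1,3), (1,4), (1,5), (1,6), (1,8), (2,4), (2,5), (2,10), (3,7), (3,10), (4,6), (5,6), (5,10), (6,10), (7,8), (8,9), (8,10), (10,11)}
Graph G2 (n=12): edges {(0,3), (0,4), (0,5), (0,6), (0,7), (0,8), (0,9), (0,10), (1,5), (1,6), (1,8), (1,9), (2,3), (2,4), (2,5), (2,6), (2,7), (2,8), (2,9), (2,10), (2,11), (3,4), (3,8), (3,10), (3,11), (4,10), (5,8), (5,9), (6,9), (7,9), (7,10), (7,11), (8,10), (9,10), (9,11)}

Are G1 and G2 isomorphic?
No, not isomorphic

The graphs are NOT isomorphic.

Counting triangles (3-cliques): G1 has 8, G2 has 32.
Triangle count is an isomorphism invariant, so differing triangle counts rule out isomorphism.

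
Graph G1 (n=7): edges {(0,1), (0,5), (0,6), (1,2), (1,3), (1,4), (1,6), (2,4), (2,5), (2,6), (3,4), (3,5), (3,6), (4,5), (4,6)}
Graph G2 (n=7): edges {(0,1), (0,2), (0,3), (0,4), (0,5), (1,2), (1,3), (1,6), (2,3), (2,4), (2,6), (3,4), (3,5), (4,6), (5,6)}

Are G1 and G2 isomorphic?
Yes, isomorphic

The graphs are isomorphic.
One valid mapping φ: V(G1) → V(G2): 0→5, 1→3, 2→1, 3→4, 4→2, 5→6, 6→0

Verify φ preserves adjacency — for each edge of G1, its image is an edge of G2:
  (0,1) → (φ(0),φ(1)) = (3,5) ∈ E(G2) ✓
  (0,5) → (φ(0),φ(5)) = (5,6) ∈ E(G2) ✓
  (0,6) → (φ(0),φ(6)) = (0,5) ∈ E(G2) ✓
  (1,2) → (φ(1),φ(2)) = (1,3) ∈ E(G2) ✓
  (1,3) → (φ(1),φ(3)) = (3,4) ∈ E(G2) ✓
  (1,4) → (φ(1),φ(4)) = (2,3) ∈ E(G2) ✓
  (1,6) → (φ(1),φ(6)) = (0,3) ∈ E(G2) ✓
  (2,4) → (φ(2),φ(4)) = (1,2) ∈ E(G2) ✓
  (2,5) → (φ(2),φ(5)) = (1,6) ∈ E(G2) ✓
  (2,6) → (φ(2),φ(6)) = (0,1) ∈ E(G2) ✓
  (3,4) → (φ(3),φ(4)) = (2,4) ∈ E(G2) ✓
  (3,5) → (φ(3),φ(5)) = (4,6) ∈ E(G2) ✓
  (3,6) → (φ(3),φ(6)) = (0,4) ∈ E(G2) ✓
  (4,5) → (φ(4),φ(5)) = (2,6) ∈ E(G2) ✓
  (4,6) → (φ(4),φ(6)) = (0,2) ∈ E(G2) ✓
All 15 edges of G1 map to edges of G2, and |E(G1)| = |E(G2)| = 15, so φ is a bijection on edges as well as vertices. Hence G1 ≅ G2.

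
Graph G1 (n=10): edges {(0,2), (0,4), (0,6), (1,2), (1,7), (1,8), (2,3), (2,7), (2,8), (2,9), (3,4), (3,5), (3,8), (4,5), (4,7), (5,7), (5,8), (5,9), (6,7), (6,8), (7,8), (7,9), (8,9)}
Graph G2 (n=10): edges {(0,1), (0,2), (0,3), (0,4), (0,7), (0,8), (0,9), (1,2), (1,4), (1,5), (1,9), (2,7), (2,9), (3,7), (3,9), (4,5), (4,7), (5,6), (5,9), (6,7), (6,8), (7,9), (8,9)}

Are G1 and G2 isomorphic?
Yes, isomorphic

The graphs are isomorphic.
One valid mapping φ: V(G1) → V(G2): 0→6, 1→3, 2→7, 3→4, 4→5, 5→1, 6→8, 7→9, 8→0, 9→2

Verify φ preserves adjacency — for each edge of G1, its image is an edge of G2:
  (0,2) → (φ(0),φ(2)) = (6,7) ∈ E(G2) ✓
  (0,4) → (φ(0),φ(4)) = (5,6) ∈ E(G2) ✓
  (0,6) → (φ(0),φ(6)) = (6,8) ∈ E(G2) ✓
  (1,2) → (φ(1),φ(2)) = (3,7) ∈ E(G2) ✓
  (1,7) → (φ(1),φ(7)) = (3,9) ∈ E(G2) ✓
  (1,8) → (φ(1),φ(8)) = (0,3) ∈ E(G2) ✓
  (2,3) → (φ(2),φ(3)) = (4,7) ∈ E(G2) ✓
  (2,7) → (φ(2),φ(7)) = (7,9) ∈ E(G2) ✓
  (2,8) → (φ(2),φ(8)) = (0,7) ∈ E(G2) ✓
  (2,9) → (φ(2),φ(9)) = (2,7) ∈ E(G2) ✓
  (3,4) → (φ(3),φ(4)) = (4,5) ∈ E(G2) ✓
  (3,5) → (φ(3),φ(5)) = (1,4) ∈ E(G2) ✓
  (3,8) → (φ(3),φ(8)) = (0,4) ∈ E(G2) ✓
  (4,5) → (φ(4),φ(5)) = (1,5) ∈ E(G2) ✓
  (4,7) → (φ(4),φ(7)) = (5,9) ∈ E(G2) ✓
  (5,7) → (φ(5),φ(7)) = (1,9) ∈ E(G2) ✓
  (5,8) → (φ(5),φ(8)) = (0,1) ∈ E(G2) ✓
  (5,9) → (φ(5),φ(9)) = (1,2) ∈ E(G2) ✓
  (6,7) → (φ(6),φ(7)) = (8,9) ∈ E(G2) ✓
  (6,8) → (φ(6),φ(8)) = (0,8) ∈ E(G2) ✓
  (7,8) → (φ(7),φ(8)) = (0,9) ∈ E(G2) ✓
  (7,9) → (φ(7),φ(9)) = (2,9) ∈ E(G2) ✓
  (8,9) → (φ(8),φ(9)) = (0,2) ∈ E(G2) ✓
All 23 edges of G1 map to edges of G2, and |E(G1)| = |E(G2)| = 23, so φ is a bijection on edges as well as vertices. Hence G1 ≅ G2.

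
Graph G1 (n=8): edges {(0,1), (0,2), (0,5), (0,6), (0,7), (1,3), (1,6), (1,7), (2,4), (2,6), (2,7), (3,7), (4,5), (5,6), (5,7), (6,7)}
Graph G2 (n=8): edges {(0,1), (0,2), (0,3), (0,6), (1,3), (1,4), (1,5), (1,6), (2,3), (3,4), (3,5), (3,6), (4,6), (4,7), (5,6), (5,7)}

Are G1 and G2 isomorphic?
Yes, isomorphic

The graphs are isomorphic.
One valid mapping φ: V(G1) → V(G2): 0→6, 1→0, 2→5, 3→2, 4→7, 5→4, 6→1, 7→3

Verify φ preserves adjacency — for each edge of G1, its image is an edge of G2:
  (0,1) → (φ(0),φ(1)) = (0,6) ∈ E(G2) ✓
  (0,2) → (φ(0),φ(2)) = (5,6) ∈ E(G2) ✓
  (0,5) → (φ(0),φ(5)) = (4,6) ∈ E(G2) ✓
  (0,6) → (φ(0),φ(6)) = (1,6) ∈ E(G2) ✓
  (0,7) → (φ(0),φ(7)) = (3,6) ∈ E(G2) ✓
  (1,3) → (φ(1),φ(3)) = (0,2) ∈ E(G2) ✓
  (1,6) → (φ(1),φ(6)) = (0,1) ∈ E(G2) ✓
  (1,7) → (φ(1),φ(7)) = (0,3) ∈ E(G2) ✓
  (2,4) → (φ(2),φ(4)) = (5,7) ∈ E(G2) ✓
  (2,6) → (φ(2),φ(6)) = (1,5) ∈ E(G2) ✓
  (2,7) → (φ(2),φ(7)) = (3,5) ∈ E(G2) ✓
  (3,7) → (φ(3),φ(7)) = (2,3) ∈ E(G2) ✓
  (4,5) → (φ(4),φ(5)) = (4,7) ∈ E(G2) ✓
  (5,6) → (φ(5),φ(6)) = (1,4) ∈ E(G2) ✓
  (5,7) → (φ(5),φ(7)) = (3,4) ∈ E(G2) ✓
  (6,7) → (φ(6),φ(7)) = (1,3) ∈ E(G2) ✓
All 16 edges of G1 map to edges of G2, and |E(G1)| = |E(G2)| = 16, so φ is a bijection on edges as well as vertices. Hence G1 ≅ G2.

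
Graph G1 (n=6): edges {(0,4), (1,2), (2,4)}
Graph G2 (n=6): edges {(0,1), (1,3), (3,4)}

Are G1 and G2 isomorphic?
Yes, isomorphic

The graphs are isomorphic.
One valid mapping φ: V(G1) → V(G2): 0→4, 1→0, 2→1, 3→5, 4→3, 5→2

Verify φ preserves adjacency — for each edge of G1, its image is an edge of G2:
  (0,4) → (φ(0),φ(4)) = (3,4) ∈ E(G2) ✓
  (1,2) → (φ(1),φ(2)) = (0,1) ∈ E(G2) ✓
  (2,4) → (φ(2),φ(4)) = (1,3) ∈ E(G2) ✓
All 3 edges of G1 map to edges of G2, and |E(G1)| = |E(G2)| = 3, so φ is a bijection on edges as well as vertices. Hence G1 ≅ G2.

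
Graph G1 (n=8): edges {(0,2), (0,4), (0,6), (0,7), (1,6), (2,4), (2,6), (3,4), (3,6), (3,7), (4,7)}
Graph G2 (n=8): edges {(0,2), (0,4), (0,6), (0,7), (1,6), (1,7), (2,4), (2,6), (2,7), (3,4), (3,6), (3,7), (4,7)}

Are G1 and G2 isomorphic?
No, not isomorphic

The graphs are NOT isomorphic.

Counting edges: G1 has 11 edge(s); G2 has 13 edge(s).
Edge count is an isomorphism invariant (a bijection on vertices induces a bijection on edges), so differing edge counts rule out isomorphism.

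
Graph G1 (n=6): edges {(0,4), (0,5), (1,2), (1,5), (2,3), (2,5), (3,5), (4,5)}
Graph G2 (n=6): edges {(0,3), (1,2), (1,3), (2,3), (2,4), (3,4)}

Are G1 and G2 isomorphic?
No, not isomorphic

The graphs are NOT isomorphic.

Counting triangles (3-cliques): G1 has 3, G2 has 2.
Triangle count is an isomorphism invariant, so differing triangle counts rule out isomorphism.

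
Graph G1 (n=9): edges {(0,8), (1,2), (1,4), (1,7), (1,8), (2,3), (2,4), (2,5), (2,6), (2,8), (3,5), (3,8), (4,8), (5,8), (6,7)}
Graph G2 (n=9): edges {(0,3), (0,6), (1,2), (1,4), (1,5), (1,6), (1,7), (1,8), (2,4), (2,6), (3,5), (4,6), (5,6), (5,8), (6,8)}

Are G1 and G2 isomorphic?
Yes, isomorphic

The graphs are isomorphic.
One valid mapping φ: V(G1) → V(G2): 0→7, 1→5, 2→6, 3→4, 4→8, 5→2, 6→0, 7→3, 8→1

Verify φ preserves adjacency — for each edge of G1, its image is an edge of G2:
  (0,8) → (φ(0),φ(8)) = (1,7) ∈ E(G2) ✓
  (1,2) → (φ(1),φ(2)) = (5,6) ∈ E(G2) ✓
  (1,4) → (φ(1),φ(4)) = (5,8) ∈ E(G2) ✓
  (1,7) → (φ(1),φ(7)) = (3,5) ∈ E(G2) ✓
  (1,8) → (φ(1),φ(8)) = (1,5) ∈ E(G2) ✓
  (2,3) → (φ(2),φ(3)) = (4,6) ∈ E(G2) ✓
  (2,4) → (φ(2),φ(4)) = (6,8) ∈ E(G2) ✓
  (2,5) → (φ(2),φ(5)) = (2,6) ∈ E(G2) ✓
  (2,6) → (φ(2),φ(6)) = (0,6) ∈ E(G2) ✓
  (2,8) → (φ(2),φ(8)) = (1,6) ∈ E(G2) ✓
  (3,5) → (φ(3),φ(5)) = (2,4) ∈ E(G2) ✓
  (3,8) → (φ(3),φ(8)) = (1,4) ∈ E(G2) ✓
  (4,8) → (φ(4),φ(8)) = (1,8) ∈ E(G2) ✓
  (5,8) → (φ(5),φ(8)) = (1,2) ∈ E(G2) ✓
  (6,7) → (φ(6),φ(7)) = (0,3) ∈ E(G2) ✓
All 15 edges of G1 map to edges of G2, and |E(G1)| = |E(G2)| = 15, so φ is a bijection on edges as well as vertices. Hence G1 ≅ G2.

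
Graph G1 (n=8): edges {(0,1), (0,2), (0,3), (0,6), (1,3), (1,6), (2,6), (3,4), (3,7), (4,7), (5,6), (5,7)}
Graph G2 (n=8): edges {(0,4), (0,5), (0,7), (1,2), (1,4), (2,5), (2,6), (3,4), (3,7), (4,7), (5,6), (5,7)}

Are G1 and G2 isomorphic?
Yes, isomorphic

The graphs are isomorphic.
One valid mapping φ: V(G1) → V(G2): 0→7, 1→0, 2→3, 3→5, 4→6, 5→1, 6→4, 7→2

Verify φ preserves adjacency — for each edge of G1, its image is an edge of G2:
  (0,1) → (φ(0),φ(1)) = (0,7) ∈ E(G2) ✓
  (0,2) → (φ(0),φ(2)) = (3,7) ∈ E(G2) ✓
  (0,3) → (φ(0),φ(3)) = (5,7) ∈ E(G2) ✓
  (0,6) → (φ(0),φ(6)) = (4,7) ∈ E(G2) ✓
  (1,3) → (φ(1),φ(3)) = (0,5) ∈ E(G2) ✓
  (1,6) → (φ(1),φ(6)) = (0,4) ∈ E(G2) ✓
  (2,6) → (φ(2),φ(6)) = (3,4) ∈ E(G2) ✓
  (3,4) → (φ(3),φ(4)) = (5,6) ∈ E(G2) ✓
  (3,7) → (φ(3),φ(7)) = (2,5) ∈ E(G2) ✓
  (4,7) → (φ(4),φ(7)) = (2,6) ∈ E(G2) ✓
  (5,6) → (φ(5),φ(6)) = (1,4) ∈ E(G2) ✓
  (5,7) → (φ(5),φ(7)) = (1,2) ∈ E(G2) ✓
All 12 edges of G1 map to edges of G2, and |E(G1)| = |E(G2)| = 12, so φ is a bijection on edges as well as vertices. Hence G1 ≅ G2.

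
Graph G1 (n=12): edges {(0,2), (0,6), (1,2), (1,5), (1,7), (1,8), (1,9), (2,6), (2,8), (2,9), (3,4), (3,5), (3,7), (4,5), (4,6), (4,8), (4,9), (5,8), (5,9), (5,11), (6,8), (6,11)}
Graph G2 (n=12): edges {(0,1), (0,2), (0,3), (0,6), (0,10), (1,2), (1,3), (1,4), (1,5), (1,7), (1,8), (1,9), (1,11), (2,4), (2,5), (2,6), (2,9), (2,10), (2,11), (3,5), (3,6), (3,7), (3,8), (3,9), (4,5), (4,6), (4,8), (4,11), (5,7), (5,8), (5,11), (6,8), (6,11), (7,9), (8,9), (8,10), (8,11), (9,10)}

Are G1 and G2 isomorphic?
No, not isomorphic

The graphs are NOT isomorphic.

Counting triangles (3-cliques): G1 has 10, G2 has 41.
Triangle count is an isomorphism invariant, so differing triangle counts rule out isomorphism.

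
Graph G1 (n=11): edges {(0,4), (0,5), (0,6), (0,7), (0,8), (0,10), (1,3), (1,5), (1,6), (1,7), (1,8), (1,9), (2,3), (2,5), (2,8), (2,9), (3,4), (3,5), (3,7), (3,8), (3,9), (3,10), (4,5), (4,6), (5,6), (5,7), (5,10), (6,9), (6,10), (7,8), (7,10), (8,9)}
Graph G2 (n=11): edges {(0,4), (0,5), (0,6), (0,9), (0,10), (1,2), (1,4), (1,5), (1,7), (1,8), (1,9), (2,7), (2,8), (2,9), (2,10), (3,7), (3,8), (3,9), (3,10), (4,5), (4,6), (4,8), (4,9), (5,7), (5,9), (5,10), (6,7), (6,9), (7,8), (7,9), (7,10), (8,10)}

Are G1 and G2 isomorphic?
Yes, isomorphic

The graphs are isomorphic.
One valid mapping φ: V(G1) → V(G2): 0→8, 1→5, 2→6, 3→9, 4→3, 5→7, 6→10, 7→1, 8→4, 9→0, 10→2

Verify φ preserves adjacency — for each edge of G1, its image is an edge of G2:
  (0,4) → (φ(0),φ(4)) = (3,8) ∈ E(G2) ✓
  (0,5) → (φ(0),φ(5)) = (7,8) ∈ E(G2) ✓
  (0,6) → (φ(0),φ(6)) = (8,10) ∈ E(G2) ✓
  (0,7) → (φ(0),φ(7)) = (1,8) ∈ E(G2) ✓
  (0,8) → (φ(0),φ(8)) = (4,8) ∈ E(G2) ✓
  (0,10) → (φ(0),φ(10)) = (2,8) ∈ E(G2) ✓
  (1,3) → (φ(1),φ(3)) = (5,9) ∈ E(G2) ✓
  (1,5) → (φ(1),φ(5)) = (5,7) ∈ E(G2) ✓
  (1,6) → (φ(1),φ(6)) = (5,10) ∈ E(G2) ✓
  (1,7) → (φ(1),φ(7)) = (1,5) ∈ E(G2) ✓
  (1,8) → (φ(1),φ(8)) = (4,5) ∈ E(G2) ✓
  (1,9) → (φ(1),φ(9)) = (0,5) ∈ E(G2) ✓
  (2,3) → (φ(2),φ(3)) = (6,9) ∈ E(G2) ✓
  (2,5) → (φ(2),φ(5)) = (6,7) ∈ E(G2) ✓
  (2,8) → (φ(2),φ(8)) = (4,6) ∈ E(G2) ✓
  (2,9) → (φ(2),φ(9)) = (0,6) ∈ E(G2) ✓
  (3,4) → (φ(3),φ(4)) = (3,9) ∈ E(G2) ✓
  (3,5) → (φ(3),φ(5)) = (7,9) ∈ E(G2) ✓
  (3,7) → (φ(3),φ(7)) = (1,9) ∈ E(G2) ✓
  (3,8) → (φ(3),φ(8)) = (4,9) ∈ E(G2) ✓
  (3,9) → (φ(3),φ(9)) = (0,9) ∈ E(G2) ✓
  (3,10) → (φ(3),φ(10)) = (2,9) ∈ E(G2) ✓
  (4,5) → (φ(4),φ(5)) = (3,7) ∈ E(G2) ✓
  (4,6) → (φ(4),φ(6)) = (3,10) ∈ E(G2) ✓
  (5,6) → (φ(5),φ(6)) = (7,10) ∈ E(G2) ✓
  (5,7) → (φ(5),φ(7)) = (1,7) ∈ E(G2) ✓
  (5,10) → (φ(5),φ(10)) = (2,7) ∈ E(G2) ✓
  (6,9) → (φ(6),φ(9)) = (0,10) ∈ E(G2) ✓
  (6,10) → (φ(6),φ(10)) = (2,10) ∈ E(G2) ✓
  (7,8) → (φ(7),φ(8)) = (1,4) ∈ E(G2) ✓
  (7,10) → (φ(7),φ(10)) = (1,2) ∈ E(G2) ✓
  (8,9) → (φ(8),φ(9)) = (0,4) ∈ E(G2) ✓
All 32 edges of G1 map to edges of G2, and |E(G1)| = |E(G2)| = 32, so φ is a bijection on edges as well as vertices. Hence G1 ≅ G2.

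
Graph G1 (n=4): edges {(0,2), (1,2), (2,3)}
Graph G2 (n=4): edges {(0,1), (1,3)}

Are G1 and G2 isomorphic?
No, not isomorphic

The graphs are NOT isomorphic.

Connected components of G1: 1 component(s) with vertex sets [[0, 1, 2, 3]], sizes [4].
Connected components of G2: 2 component(s) with vertex sets [[2], [0, 1, 3]], sizes [1, 3].
The number of connected components (and the multiset of component sizes) is an isomorphism invariant — an isomorphism maps each component of G1 bijectively onto a component of G2. Since G1 has 1 component(s) and G2 has 2, they cannot be isomorphic.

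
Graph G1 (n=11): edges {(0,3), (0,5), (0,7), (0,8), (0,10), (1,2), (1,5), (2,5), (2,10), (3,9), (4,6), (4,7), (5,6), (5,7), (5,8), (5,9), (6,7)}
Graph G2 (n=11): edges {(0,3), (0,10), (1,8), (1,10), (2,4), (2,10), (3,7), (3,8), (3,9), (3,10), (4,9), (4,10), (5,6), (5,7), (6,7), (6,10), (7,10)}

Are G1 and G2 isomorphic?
Yes, isomorphic

The graphs are isomorphic.
One valid mapping φ: V(G1) → V(G2): 0→3, 1→2, 2→4, 3→8, 4→5, 5→10, 6→6, 7→7, 8→0, 9→1, 10→9

Verify φ preserves adjacency — for each edge of G1, its image is an edge of G2:
  (0,3) → (φ(0),φ(3)) = (3,8) ∈ E(G2) ✓
  (0,5) → (φ(0),φ(5)) = (3,10) ∈ E(G2) ✓
  (0,7) → (φ(0),φ(7)) = (3,7) ∈ E(G2) ✓
  (0,8) → (φ(0),φ(8)) = (0,3) ∈ E(G2) ✓
  (0,10) → (φ(0),φ(10)) = (3,9) ∈ E(G2) ✓
  (1,2) → (φ(1),φ(2)) = (2,4) ∈ E(G2) ✓
  (1,5) → (φ(1),φ(5)) = (2,10) ∈ E(G2) ✓
  (2,5) → (φ(2),φ(5)) = (4,10) ∈ E(G2) ✓
  (2,10) → (φ(2),φ(10)) = (4,9) ∈ E(G2) ✓
  (3,9) → (φ(3),φ(9)) = (1,8) ∈ E(G2) ✓
  (4,6) → (φ(4),φ(6)) = (5,6) ∈ E(G2) ✓
  (4,7) → (φ(4),φ(7)) = (5,7) ∈ E(G2) ✓
  (5,6) → (φ(5),φ(6)) = (6,10) ∈ E(G2) ✓
  (5,7) → (φ(5),φ(7)) = (7,10) ∈ E(G2) ✓
  (5,8) → (φ(5),φ(8)) = (0,10) ∈ E(G2) ✓
  (5,9) → (φ(5),φ(9)) = (1,10) ∈ E(G2) ✓
  (6,7) → (φ(6),φ(7)) = (6,7) ∈ E(G2) ✓
All 17 edges of G1 map to edges of G2, and |E(G1)| = |E(G2)| = 17, so φ is a bijection on edges as well as vertices. Hence G1 ≅ G2.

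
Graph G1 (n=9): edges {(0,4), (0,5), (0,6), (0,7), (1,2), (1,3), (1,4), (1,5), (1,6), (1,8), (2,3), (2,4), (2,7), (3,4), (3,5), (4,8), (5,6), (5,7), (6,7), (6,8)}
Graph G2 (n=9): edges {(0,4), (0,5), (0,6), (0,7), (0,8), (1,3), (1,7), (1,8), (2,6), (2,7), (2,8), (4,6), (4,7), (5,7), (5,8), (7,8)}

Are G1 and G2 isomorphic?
No, not isomorphic

The graphs are NOT isomorphic.

Degrees in G1: deg(0)=4, deg(1)=6, deg(2)=4, deg(3)=4, deg(4)=5, deg(5)=5, deg(6)=5, deg(7)=4, deg(8)=3.
Sorted degree sequence of G1: [6, 5, 5, 5, 4, 4, 4, 4, 3].
Degrees in G2: deg(0)=5, deg(1)=3, deg(2)=3, deg(3)=1, deg(4)=3, deg(5)=3, deg(6)=3, deg(7)=6, deg(8)=5.
Sorted degree sequence of G2: [6, 5, 5, 3, 3, 3, 3, 3, 1].
The (sorted) degree sequence is an isomorphism invariant, so since G1 and G2 have different degree sequences they cannot be isomorphic.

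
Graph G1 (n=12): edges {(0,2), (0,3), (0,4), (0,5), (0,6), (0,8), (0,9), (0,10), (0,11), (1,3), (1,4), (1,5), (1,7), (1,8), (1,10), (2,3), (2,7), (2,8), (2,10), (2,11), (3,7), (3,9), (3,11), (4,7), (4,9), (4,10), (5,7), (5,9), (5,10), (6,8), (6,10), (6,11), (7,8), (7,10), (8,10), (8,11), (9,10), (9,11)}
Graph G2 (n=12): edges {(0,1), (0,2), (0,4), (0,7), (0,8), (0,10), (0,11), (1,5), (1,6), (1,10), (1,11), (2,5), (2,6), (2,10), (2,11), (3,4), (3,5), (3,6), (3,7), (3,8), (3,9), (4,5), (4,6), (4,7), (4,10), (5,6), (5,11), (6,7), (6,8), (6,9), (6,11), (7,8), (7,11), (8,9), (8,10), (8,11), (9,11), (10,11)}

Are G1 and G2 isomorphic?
Yes, isomorphic

The graphs are isomorphic.
One valid mapping φ: V(G1) → V(G2): 0→6, 1→10, 2→7, 3→4, 4→2, 5→1, 6→9, 7→0, 8→8, 9→5, 10→11, 11→3

Verify φ preserves adjacency — for each edge of G1, its image is an edge of G2:
  (0,2) → (φ(0),φ(2)) = (6,7) ∈ E(G2) ✓
  (0,3) → (φ(0),φ(3)) = (4,6) ∈ E(G2) ✓
  (0,4) → (φ(0),φ(4)) = (2,6) ∈ E(G2) ✓
  (0,5) → (φ(0),φ(5)) = (1,6) ∈ E(G2) ✓
  (0,6) → (φ(0),φ(6)) = (6,9) ∈ E(G2) ✓
  (0,8) → (φ(0),φ(8)) = (6,8) ∈ E(G2) ✓
  (0,9) → (φ(0),φ(9)) = (5,6) ∈ E(G2) ✓
  (0,10) → (φ(0),φ(10)) = (6,11) ∈ E(G2) ✓
  (0,11) → (φ(0),φ(11)) = (3,6) ∈ E(G2) ✓
  (1,3) → (φ(1),φ(3)) = (4,10) ∈ E(G2) ✓
  (1,4) → (φ(1),φ(4)) = (2,10) ∈ E(G2) ✓
  (1,5) → (φ(1),φ(5)) = (1,10) ∈ E(G2) ✓
  (1,7) → (φ(1),φ(7)) = (0,10) ∈ E(G2) ✓
  (1,8) → (φ(1),φ(8)) = (8,10) ∈ E(G2) ✓
  (1,10) → (φ(1),φ(10)) = (10,11) ∈ E(G2) ✓
  (2,3) → (φ(2),φ(3)) = (4,7) ∈ E(G2) ✓
  (2,7) → (φ(2),φ(7)) = (0,7) ∈ E(G2) ✓
  (2,8) → (φ(2),φ(8)) = (7,8) ∈ E(G2) ✓
  (2,10) → (φ(2),φ(10)) = (7,11) ∈ E(G2) ✓
  (2,11) → (φ(2),φ(11)) = (3,7) ∈ E(G2) ✓
  (3,7) → (φ(3),φ(7)) = (0,4) ∈ E(G2) ✓
  (3,9) → (φ(3),φ(9)) = (4,5) ∈ E(G2) ✓
  (3,11) → (φ(3),φ(11)) = (3,4) ∈ E(G2) ✓
  (4,7) → (φ(4),φ(7)) = (0,2) ∈ E(G2) ✓
  (4,9) → (φ(4),φ(9)) = (2,5) ∈ E(G2) ✓
  (4,10) → (φ(4),φ(10)) = (2,11) ∈ E(G2) ✓
  (5,7) → (φ(5),φ(7)) = (0,1) ∈ E(G2) ✓
  (5,9) → (φ(5),φ(9)) = (1,5) ∈ E(G2) ✓
  (5,10) → (φ(5),φ(10)) = (1,11) ∈ E(G2) ✓
  (6,8) → (φ(6),φ(8)) = (8,9) ∈ E(G2) ✓
  (6,10) → (φ(6),φ(10)) = (9,11) ∈ E(G2) ✓
  (6,11) → (φ(6),φ(11)) = (3,9) ∈ E(G2) ✓
  (7,8) → (φ(7),φ(8)) = (0,8) ∈ E(G2) ✓
  (7,10) → (φ(7),φ(10)) = (0,11) ∈ E(G2) ✓
  (8,10) → (φ(8),φ(10)) = (8,11) ∈ E(G2) ✓
  (8,11) → (φ(8),φ(11)) = (3,8) ∈ E(G2) ✓
  (9,10) → (φ(9),φ(10)) = (5,11) ∈ E(G2) ✓
  (9,11) → (φ(9),φ(11)) = (3,5) ∈ E(G2) ✓
All 38 edges of G1 map to edges of G2, and |E(G1)| = |E(G2)| = 38, so φ is a bijection on edges as well as vertices. Hence G1 ≅ G2.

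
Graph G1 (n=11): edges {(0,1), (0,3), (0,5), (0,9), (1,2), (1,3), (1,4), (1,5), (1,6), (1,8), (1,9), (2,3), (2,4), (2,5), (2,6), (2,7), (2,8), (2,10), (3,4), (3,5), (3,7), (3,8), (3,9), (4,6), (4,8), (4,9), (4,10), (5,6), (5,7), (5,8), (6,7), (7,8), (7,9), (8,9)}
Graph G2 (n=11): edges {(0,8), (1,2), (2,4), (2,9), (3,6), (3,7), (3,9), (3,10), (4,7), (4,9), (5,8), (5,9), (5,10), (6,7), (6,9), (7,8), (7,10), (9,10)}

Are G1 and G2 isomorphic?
No, not isomorphic

The graphs are NOT isomorphic.

Degrees in G1: deg(0)=4, deg(1)=8, deg(2)=8, deg(3)=8, deg(4)=7, deg(5)=7, deg(6)=5, deg(7)=6, deg(8)=7, deg(9)=6, deg(10)=2.
Sorted degree sequence of G1: [8, 8, 8, 7, 7, 7, 6, 6, 5, 4, 2].
Degrees in G2: deg(0)=1, deg(1)=1, deg(2)=3, deg(3)=4, deg(4)=3, deg(5)=3, deg(6)=3, deg(7)=5, deg(8)=3, deg(9)=6, deg(10)=4.
Sorted degree sequence of G2: [6, 5, 4, 4, 3, 3, 3, 3, 3, 1, 1].
The (sorted) degree sequence is an isomorphism invariant, so since G1 and G2 have different degree sequences they cannot be isomorphic.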